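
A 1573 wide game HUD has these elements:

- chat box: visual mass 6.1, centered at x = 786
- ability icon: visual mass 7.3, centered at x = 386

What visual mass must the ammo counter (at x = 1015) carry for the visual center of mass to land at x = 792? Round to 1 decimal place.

Known weights sum to 6.1 + 7.3 = 13.4; their moment is 6.1·786 + 7.3·386 = 7612.4.
Balance at x = 792 requires (7612.4 + w·1015) / (13.4 + w) = 792.
Solving: w = (792·13.4 − 7612.4) / (1015 − 792) = 3000.4 / 223 ≈ 13.45.

w ≈ 13.5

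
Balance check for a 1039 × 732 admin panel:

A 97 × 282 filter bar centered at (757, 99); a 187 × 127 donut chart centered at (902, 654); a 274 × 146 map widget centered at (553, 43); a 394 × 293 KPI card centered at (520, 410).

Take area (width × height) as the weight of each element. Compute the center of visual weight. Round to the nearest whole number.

(602, 326)

Areas: filter bar 97·282 = 27354, donut chart 187·127 = 23749, map widget 274·146 = 40004, KPI card 394·293 = 115442. Total weight = 206549.
Σw·x = 27354·757 + 23749·902 + 40004·553 + 115442·520 = 124280628, so x̄ = 124280628/206549 ≈ 601.70.
Σw·y = 27354·99 + 23749·654 + 40004·43 + 115442·410 = 67291284, so ȳ = 67291284/206549 ≈ 325.79.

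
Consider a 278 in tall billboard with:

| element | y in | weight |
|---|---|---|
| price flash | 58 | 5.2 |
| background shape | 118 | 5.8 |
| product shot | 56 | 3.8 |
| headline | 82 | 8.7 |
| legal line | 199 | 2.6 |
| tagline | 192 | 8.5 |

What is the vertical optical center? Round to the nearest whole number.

Σw = 5.2 + 5.8 + 3.8 + 8.7 + 2.6 + 8.5 = 34.6.
y: moment 4061.6 / weight 34.6 ≈ 117.39

y ≈ 117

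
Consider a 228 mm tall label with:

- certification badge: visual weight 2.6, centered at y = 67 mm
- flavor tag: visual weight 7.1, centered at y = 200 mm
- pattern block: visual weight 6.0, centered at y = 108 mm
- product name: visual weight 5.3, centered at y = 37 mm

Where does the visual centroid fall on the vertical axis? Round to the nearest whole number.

y ≈ 116

Total weight = 2.6 + 7.1 + 6.0 + 5.3 = 21.0.
Σw·y = 2.6·67 + 7.1·200 + 6.0·108 + 5.3·37 = 2438.3, so ȳ = 2438.3/21.0 ≈ 116.11.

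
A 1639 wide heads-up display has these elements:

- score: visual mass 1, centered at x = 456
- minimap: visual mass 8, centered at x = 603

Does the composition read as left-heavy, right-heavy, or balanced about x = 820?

Weights sum to 1 + 8 = 9.
x-moment: 1·456 + 8·603 = 5280; centroid 5280/9 ≈ 586.67.
Since 586.7 is left of 820, the composition reads left-heavy.

left-heavy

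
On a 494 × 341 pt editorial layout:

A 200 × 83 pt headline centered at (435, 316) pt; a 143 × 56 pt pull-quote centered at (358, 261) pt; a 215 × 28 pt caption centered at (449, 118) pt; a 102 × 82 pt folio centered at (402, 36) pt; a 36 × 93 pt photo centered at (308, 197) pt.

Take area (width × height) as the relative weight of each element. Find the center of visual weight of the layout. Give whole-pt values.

Areas: headline 200·83 = 16600, pull-quote 143·56 = 8008, caption 215·28 = 6020, folio 102·82 = 8364, photo 36·93 = 3348. Total weight = 42340.
Σw·x = 16600·435 + 8008·358 + 6020·449 + 8364·402 + 3348·308 = 17184356, so x̄ = 17184356/42340 ≈ 405.87.
Σw·y = 16600·316 + 8008·261 + 6020·118 + 8364·36 + 3348·197 = 9006708, so ȳ = 9006708/42340 ≈ 212.72.

(406, 213)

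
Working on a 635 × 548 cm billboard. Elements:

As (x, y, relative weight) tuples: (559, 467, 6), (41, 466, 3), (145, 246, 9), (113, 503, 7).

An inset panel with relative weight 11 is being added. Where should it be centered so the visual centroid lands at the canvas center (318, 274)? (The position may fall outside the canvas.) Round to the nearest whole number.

(534, -6)

New total weight: (6 + 3 + 9 + 7) + 11 = 36.
x: need Σw·x = 36·318 = 11448. Existing = 6·559 + 3·41 + 9·145 + 7·113 = 5573. Remainder 5875 / 11 ≈ 534.09.
y: need Σw·y = 36·274 = 9864. Existing = 6·467 + 3·466 + 9·246 + 7·503 = 9935. Remainder -71 / 11 ≈ -6.45.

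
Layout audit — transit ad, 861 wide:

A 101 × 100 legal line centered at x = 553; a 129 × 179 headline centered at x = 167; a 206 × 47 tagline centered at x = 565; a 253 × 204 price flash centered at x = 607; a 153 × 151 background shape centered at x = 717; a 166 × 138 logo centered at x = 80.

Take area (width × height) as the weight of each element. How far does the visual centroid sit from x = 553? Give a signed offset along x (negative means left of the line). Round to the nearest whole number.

Taking area as weight: legal line 101·100 = 10100, headline 129·179 = 23091, tagline 206·47 = 9682, price flash 253·204 = 51612, background shape 153·151 = 23103, logo 166·138 = 22908. Sum 140496.
Σw·x = 10100·553 + 23091·167 + 9682·565 + 51612·607 + 23103·717 + 22908·80 = 64637802, so x̄ = 64637802/140496 ≈ 460.07.
Offset from x = 553: 460.07 − 553 ≈ -92.93.

≈ -93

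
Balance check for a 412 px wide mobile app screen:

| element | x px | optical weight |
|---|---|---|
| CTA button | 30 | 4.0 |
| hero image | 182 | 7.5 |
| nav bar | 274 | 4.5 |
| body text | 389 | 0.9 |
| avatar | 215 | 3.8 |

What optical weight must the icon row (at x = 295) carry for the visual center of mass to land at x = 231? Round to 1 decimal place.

Known weights sum to 4.0 + 7.5 + 4.5 + 0.9 + 3.8 = 20.7; their moment is 4.0·30 + 7.5·182 + 4.5·274 + 0.9·389 + 3.8·215 = 3885.1.
For the centroid to hit 231: (3885.1 + w·295) / (20.7 + w) = 231.
Rearranging, w·(295 − 231) = 231·20.7 − 3885.1 = 896.6, so w ≈ 896.6/64 = 14.01.

w ≈ 14.0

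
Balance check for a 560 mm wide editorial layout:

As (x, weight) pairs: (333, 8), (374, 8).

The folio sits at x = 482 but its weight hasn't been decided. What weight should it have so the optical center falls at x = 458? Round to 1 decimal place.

w ≈ 69.7

Known weights sum to 8 + 8 = 16; their moment is 8·333 + 8·374 = 5656.
Balance at x = 458 requires (5656 + w·482) / (16 + w) = 458.
So w = (458·16 − 5656)/(482 − 458) = 1672/24 ≈ 69.67.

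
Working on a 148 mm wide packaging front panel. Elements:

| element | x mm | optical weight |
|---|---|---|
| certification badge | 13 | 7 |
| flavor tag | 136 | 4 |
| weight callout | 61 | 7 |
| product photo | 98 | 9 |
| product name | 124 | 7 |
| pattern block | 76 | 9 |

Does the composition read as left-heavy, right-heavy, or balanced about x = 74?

Σw = 7 + 4 + 7 + 9 + 7 + 9 = 43.
x: (7·13 + 4·136 + 7·61 + 9·98 + 7·124 + 9·76) / 43 = 3496 / 43 ≈ 81.30
81.3 lies right of the midline 74, so the layout is right-heavy.

right-heavy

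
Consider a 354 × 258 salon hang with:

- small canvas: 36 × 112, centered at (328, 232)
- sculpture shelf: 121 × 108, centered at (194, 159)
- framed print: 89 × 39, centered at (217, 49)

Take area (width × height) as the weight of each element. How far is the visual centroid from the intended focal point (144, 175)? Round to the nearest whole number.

≈ 83

Taking area as weight: small canvas 36·112 = 4032, sculpture shelf 121·108 = 13068, framed print 89·39 = 3471. Sum 20571.
Σw·x = 4032·328 + 13068·194 + 3471·217 = 4610895, so x̄ = 4610895/20571 ≈ 224.15.
Σw·y = 4032·232 + 13068·159 + 3471·49 = 3183315, so ȳ = 3183315/20571 ≈ 154.75.
From (144, 175): dx = 80.15, dy = -20.25, so the distance is √(dx²+dy²) ≈ 82.66.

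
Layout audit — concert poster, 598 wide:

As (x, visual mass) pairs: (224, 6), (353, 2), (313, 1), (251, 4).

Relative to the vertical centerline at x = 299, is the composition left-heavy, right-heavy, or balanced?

Weights sum to 6 + 2 + 1 + 4 = 13.
x-moment: 6·224 + 2·353 + 1·313 + 4·251 = 3367; centroid 3367/13 ≈ 259.00.
259.0 lies left of the midline 299, so the layout is left-heavy.

left-heavy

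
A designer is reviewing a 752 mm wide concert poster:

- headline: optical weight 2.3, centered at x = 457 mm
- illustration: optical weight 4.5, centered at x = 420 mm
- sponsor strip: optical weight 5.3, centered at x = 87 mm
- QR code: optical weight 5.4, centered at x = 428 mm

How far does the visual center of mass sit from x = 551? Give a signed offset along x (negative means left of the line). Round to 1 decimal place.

Weights sum to 2.3 + 4.5 + 5.3 + 5.4 = 17.5.
Σw·x = 2.3·457 + 4.5·420 + 5.3·87 + 5.4·428 = 5713.4, so x̄ = 5713.4/17.5 ≈ 326.48.
Offset from x = 551: 326.48 − 551 ≈ -224.52.

≈ -224.5 mm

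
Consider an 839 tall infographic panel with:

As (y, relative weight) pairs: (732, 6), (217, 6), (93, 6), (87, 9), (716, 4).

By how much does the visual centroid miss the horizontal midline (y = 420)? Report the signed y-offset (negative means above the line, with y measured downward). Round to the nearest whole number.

Total weight = 6 + 6 + 6 + 9 + 4 = 31.
y: (6·732 + 6·217 + 6·93 + 9·87 + 4·716) / 31 = 9899 / 31 ≈ 319.32
Offset from y = 420: 319.32 − 420 ≈ -100.68.

≈ -101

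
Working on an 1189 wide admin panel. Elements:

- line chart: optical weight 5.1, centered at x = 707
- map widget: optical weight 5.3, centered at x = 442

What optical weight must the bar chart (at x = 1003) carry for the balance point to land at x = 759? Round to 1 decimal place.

Fixed elements: Σw = 5.1 + 5.3 = 10.4, Σw·x = 5.1·707 + 5.3·442 = 5948.3.
For the centroid to hit 759: (5948.3 + w·1003) / (10.4 + w) = 759.
Solving: w = (759·10.4 − 5948.3) / (1003 − 759) = 1945.3 / 244 ≈ 7.97.

w ≈ 8.0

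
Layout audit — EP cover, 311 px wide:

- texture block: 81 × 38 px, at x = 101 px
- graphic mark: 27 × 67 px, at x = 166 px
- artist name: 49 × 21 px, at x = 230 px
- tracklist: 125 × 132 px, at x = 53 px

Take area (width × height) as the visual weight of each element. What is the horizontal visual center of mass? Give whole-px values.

x ≈ 77

Taking area as weight: texture block 81·38 = 3078, graphic mark 27·67 = 1809, artist name 49·21 = 1029, tracklist 125·132 = 16500. Sum 22416.
Σw·x = 3078·101 + 1809·166 + 1029·230 + 16500·53 = 1722342, so x̄ = 1722342/22416 ≈ 76.84.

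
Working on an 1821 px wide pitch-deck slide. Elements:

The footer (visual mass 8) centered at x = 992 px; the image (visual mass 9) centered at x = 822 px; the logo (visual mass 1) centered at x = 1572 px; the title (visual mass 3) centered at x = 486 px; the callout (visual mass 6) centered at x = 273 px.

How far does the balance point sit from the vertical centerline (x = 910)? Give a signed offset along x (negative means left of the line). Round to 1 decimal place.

≈ -169.2 px

Weights sum to 8 + 9 + 1 + 3 + 6 = 27.
x: (8·992 + 9·822 + 1·1572 + 3·486 + 6·273) / 27 = 20002 / 27 ≈ 740.81
Difference: 740.81 − 910 ≈ -169.19.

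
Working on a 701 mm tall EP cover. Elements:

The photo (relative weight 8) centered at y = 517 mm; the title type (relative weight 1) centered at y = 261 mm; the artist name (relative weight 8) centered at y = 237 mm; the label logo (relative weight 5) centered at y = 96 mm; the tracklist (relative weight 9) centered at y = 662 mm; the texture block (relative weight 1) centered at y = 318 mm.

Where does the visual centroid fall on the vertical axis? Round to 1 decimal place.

y ≈ 407.8

Σw = 8 + 1 + 8 + 5 + 9 + 1 = 32.
y: moment 13049 / weight 32 ≈ 407.78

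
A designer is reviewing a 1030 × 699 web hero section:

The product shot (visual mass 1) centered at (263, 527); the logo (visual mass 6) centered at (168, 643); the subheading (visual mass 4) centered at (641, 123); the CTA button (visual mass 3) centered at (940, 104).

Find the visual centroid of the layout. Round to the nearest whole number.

Weights sum to 1 + 6 + 4 + 3 = 14.
x-moment: 1·263 + 6·168 + 4·641 + 3·940 = 6655; centroid 6655/14 ≈ 475.36.
y-moment: 1·527 + 6·643 + 4·123 + 3·104 = 5189; centroid 5189/14 ≈ 370.64.

(475, 371)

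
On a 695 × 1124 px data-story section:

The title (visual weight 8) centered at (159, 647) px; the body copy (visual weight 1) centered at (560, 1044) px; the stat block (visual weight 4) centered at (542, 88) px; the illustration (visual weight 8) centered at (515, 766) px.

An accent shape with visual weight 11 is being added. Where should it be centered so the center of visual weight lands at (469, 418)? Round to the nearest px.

With the accent shape, Σw becomes 8 + 1 + 4 + 8 + 11 = 32.
x: need Σw·x = 32·469 = 15008. Existing = 8·159 + 1·560 + 4·542 + 8·515 = 8120. Remainder 6888 / 11 ≈ 626.18.
y: need Σw·y = 32·418 = 13376. Existing = 8·647 + 1·1044 + 4·88 + 8·766 = 12700. Remainder 676 / 11 ≈ 61.45.

(626, 61)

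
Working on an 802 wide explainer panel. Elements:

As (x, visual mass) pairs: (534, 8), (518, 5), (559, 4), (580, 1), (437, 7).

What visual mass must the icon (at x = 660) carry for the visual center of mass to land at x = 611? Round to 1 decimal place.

w ≈ 51.8

Known weights sum to 8 + 5 + 4 + 1 + 7 = 25; their moment is 8·534 + 5·518 + 4·559 + 1·580 + 7·437 = 12737.
Set Σw·x/Σw = 611: (12737 + 660w) = 611·(25 + w).
Rearranging, w·(660 − 611) = 611·25 − 12737 = 2538, so w ≈ 2538/49 = 51.80.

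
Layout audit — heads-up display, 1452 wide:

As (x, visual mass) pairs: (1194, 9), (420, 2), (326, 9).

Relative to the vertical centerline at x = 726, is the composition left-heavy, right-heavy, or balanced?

balanced

Total weight = 9 + 2 + 9 = 20.
x: (9·1194 + 2·420 + 9·326) / 20 = 14520 / 20 ≈ 726.00
726.00 = 726 exactly: balanced.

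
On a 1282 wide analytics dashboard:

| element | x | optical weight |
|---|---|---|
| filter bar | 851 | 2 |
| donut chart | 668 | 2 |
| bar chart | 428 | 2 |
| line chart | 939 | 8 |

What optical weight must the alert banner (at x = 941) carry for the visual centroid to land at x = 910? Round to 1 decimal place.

Existing Σw = 14 (2 + 2 + 2 + 8); existing moment 2·851 + 2·668 + 2·428 + 8·939 = 11406.
For the centroid to hit 910: (11406 + w·941) / (14 + w) = 910.
Rearranging, w·(941 − 910) = 910·14 − 11406 = 1334, so w ≈ 1334/31 = 43.03.

w ≈ 43.0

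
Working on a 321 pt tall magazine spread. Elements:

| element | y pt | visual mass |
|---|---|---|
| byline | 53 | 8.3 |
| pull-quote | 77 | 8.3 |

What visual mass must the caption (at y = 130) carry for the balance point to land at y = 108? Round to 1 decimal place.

Existing Σw = 16.6 (8.3 + 8.3); existing moment 8.3·53 + 8.3·77 = 1079.0.
For the centroid to hit 108: (1079.0 + w·130) / (16.6 + w) = 108.
So w = (108·16.6 − 1079.0)/(130 − 108) = 713.8/22 ≈ 32.45.

w ≈ 32.4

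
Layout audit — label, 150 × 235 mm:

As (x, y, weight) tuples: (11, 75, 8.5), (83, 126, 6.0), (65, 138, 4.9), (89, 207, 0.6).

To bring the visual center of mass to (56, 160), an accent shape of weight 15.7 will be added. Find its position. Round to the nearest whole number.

(66, 224)

New total weight: (8.5 + 6.0 + 4.9 + 0.6) + 15.7 = 35.7.
Along x: (963.4 + 15.7·x) / 35.7 = 56 (existing moment 8.5·11 + 6.0·83 + 4.9·65 + 0.6·89 = 963.4) ⇒ x = (1999.2 − 963.4) / 15.7 ≈ 65.97.
Along y: (2193.9 + 15.7·y) / 35.7 = 160 (existing moment 8.5·75 + 6.0·126 + 4.9·138 + 0.6·207 = 2193.9) ⇒ y = (5712.0 − 2193.9) / 15.7 ≈ 224.08.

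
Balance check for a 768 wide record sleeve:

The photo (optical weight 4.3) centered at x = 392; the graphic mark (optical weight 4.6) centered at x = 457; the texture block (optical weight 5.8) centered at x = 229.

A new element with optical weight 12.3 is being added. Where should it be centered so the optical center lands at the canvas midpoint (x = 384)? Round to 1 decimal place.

x ≈ 427.0

New total weight: (4.3 + 4.6 + 5.8) + 12.3 = 27.0.
x: target moment 27.0×384 = 10368.0; current 4.3·392 + 4.6·457 + 5.8·229 = 5116.0; the new element supplies 5252.0, so x = 5252.0/12.3 ≈ 426.99.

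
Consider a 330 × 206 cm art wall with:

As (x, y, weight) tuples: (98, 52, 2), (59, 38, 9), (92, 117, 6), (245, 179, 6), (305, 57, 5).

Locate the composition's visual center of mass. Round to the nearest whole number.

Σw = 2 + 9 + 6 + 6 + 5 = 28.
x-moment: 2·98 + 9·59 + 6·92 + 6·245 + 5·305 = 4274; centroid 4274/28 ≈ 152.64.
y-moment: 2·52 + 9·38 + 6·117 + 6·179 + 5·57 = 2507; centroid 2507/28 ≈ 89.54.

(153, 90)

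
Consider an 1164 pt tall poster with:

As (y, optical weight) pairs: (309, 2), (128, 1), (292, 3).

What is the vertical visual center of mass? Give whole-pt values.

Weights sum to 2 + 1 + 3 = 6.
Σw·y = 2·309 + 1·128 + 3·292 = 1622, so ȳ = 1622/6 ≈ 270.33.

y ≈ 270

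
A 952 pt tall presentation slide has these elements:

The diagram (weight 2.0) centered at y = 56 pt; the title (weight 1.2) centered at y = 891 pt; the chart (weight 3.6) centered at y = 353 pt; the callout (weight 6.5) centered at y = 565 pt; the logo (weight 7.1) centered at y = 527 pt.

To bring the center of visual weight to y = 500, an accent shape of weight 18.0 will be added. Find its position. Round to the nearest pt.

New total weight: (2.0 + 1.2 + 3.6 + 6.5 + 7.1) + 18.0 = 38.4.
Along y: (9866.2 + 18.0·y) / 38.4 = 500 (existing moment 2.0·56 + 1.2·891 + 3.6·353 + 6.5·565 + 7.1·527 = 9866.2) ⇒ y = (19200.0 − 9866.2) / 18.0 ≈ 518.54.

y ≈ 519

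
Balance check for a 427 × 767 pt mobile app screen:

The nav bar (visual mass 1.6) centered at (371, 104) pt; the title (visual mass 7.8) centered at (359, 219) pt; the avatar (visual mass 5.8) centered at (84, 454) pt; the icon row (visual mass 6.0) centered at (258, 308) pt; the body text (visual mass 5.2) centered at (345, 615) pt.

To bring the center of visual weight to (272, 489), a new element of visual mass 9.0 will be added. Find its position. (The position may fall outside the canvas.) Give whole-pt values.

New total weight: (1.6 + 7.8 + 5.8 + 6.0 + 5.2) + 9.0 = 35.4.
x: need Σw·x = 35.4·272 = 9628.8. Existing = 1.6·371 + 7.8·359 + 5.8·84 + 6.0·258 + 5.2·345 = 7223.0. Remainder 2405.8 / 9.0 ≈ 267.31.
y: need Σw·y = 35.4·489 = 17310.6. Existing = 1.6·104 + 7.8·219 + 5.8·454 + 6.0·308 + 5.2·615 = 9553.8. Remainder 7756.8 / 9.0 ≈ 861.87.

(267, 862)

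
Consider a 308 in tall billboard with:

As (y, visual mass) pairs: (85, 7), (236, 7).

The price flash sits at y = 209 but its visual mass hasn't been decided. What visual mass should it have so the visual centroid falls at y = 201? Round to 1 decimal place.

w ≈ 70.9

Existing Σw = 14 (7 + 7); existing moment 7·85 + 7·236 = 2247.
Set Σw·y/Σw = 201: (2247 + 209w) = 201·(14 + w).
So w = (201·14 − 2247)/(209 − 201) = 567/8 ≈ 70.88.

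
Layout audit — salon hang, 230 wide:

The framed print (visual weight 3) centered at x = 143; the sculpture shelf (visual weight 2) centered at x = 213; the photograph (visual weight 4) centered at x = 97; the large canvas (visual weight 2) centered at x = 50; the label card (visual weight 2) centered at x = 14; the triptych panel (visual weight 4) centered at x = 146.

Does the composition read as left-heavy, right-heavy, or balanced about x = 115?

balanced

Σw = 3 + 2 + 4 + 2 + 2 + 4 = 17.
Σw·x = 1955; x̄ = 1955/17 ≈ 115.00.
That equals the midline 115 — balanced.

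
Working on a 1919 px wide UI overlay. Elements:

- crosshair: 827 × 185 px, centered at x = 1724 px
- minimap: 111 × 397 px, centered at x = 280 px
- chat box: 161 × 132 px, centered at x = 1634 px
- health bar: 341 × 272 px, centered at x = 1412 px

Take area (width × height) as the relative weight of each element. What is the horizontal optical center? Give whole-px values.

Taking area as weight: crosshair 827·185 = 152995, minimap 111·397 = 44067, chat box 161·132 = 21252, health bar 341·272 = 92752. Sum 311066.
Σw·x = 152995·1724 + 44067·280 + 21252·1634 + 92752·1412 = 441793732, so x̄ = 441793732/311066 ≈ 1420.26.

x ≈ 1420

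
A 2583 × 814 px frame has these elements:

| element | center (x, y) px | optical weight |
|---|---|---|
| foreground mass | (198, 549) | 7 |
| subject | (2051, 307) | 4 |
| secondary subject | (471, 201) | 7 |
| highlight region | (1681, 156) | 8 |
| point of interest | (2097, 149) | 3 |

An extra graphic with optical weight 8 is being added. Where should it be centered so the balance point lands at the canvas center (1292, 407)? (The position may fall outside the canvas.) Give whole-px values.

(1897, 861)

New total weight: (7 + 4 + 7 + 8 + 3) + 8 = 37.
x: target moment 37×1292 = 47804; current 7·198 + 4·2051 + 7·471 + 8·1681 + 3·2097 = 32626; the extra graphic supplies 15178, so x = 15178/8 ≈ 1897.25.
y: target moment 37×407 = 15059; current 7·549 + 4·307 + 7·201 + 8·156 + 3·149 = 8173; the extra graphic supplies 6886, so y = 6886/8 ≈ 860.75.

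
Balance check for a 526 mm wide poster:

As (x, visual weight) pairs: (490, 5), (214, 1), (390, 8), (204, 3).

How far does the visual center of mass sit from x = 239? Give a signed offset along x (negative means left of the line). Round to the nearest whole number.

Total weight = 5 + 1 + 8 + 3 = 17.
Σw·x = 5·490 + 1·214 + 8·390 + 3·204 = 6396, so x̄ = 6396/17 ≈ 376.24.
Against x = 239, that's 376.24 − 239 = 137.24.

≈ 137 mm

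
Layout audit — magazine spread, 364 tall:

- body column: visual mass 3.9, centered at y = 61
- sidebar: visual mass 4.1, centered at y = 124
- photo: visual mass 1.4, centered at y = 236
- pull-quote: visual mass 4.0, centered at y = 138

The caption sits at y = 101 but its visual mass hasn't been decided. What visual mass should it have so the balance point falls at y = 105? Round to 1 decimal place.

w ≈ 55.4

Known weights sum to 3.9 + 4.1 + 1.4 + 4.0 = 13.4; their moment is 3.9·61 + 4.1·124 + 1.4·236 + 4.0·138 = 1628.7.
Balance at y = 105 requires (1628.7 + w·101) / (13.4 + w) = 105.
So w = (105·13.4 − 1628.7)/(101 − 105) = -221.7/-4 ≈ 55.43.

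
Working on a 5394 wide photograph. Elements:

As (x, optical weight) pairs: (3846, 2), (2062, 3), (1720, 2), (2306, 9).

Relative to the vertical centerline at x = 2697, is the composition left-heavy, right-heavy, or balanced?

left-heavy

Σw = 2 + 3 + 2 + 9 = 16.
x-moment: 2·3846 + 3·2062 + 2·1720 + 9·2306 = 38072; centroid 38072/16 ≈ 2379.50.
2379.5 lies left of the midline 2697, so the layout is left-heavy.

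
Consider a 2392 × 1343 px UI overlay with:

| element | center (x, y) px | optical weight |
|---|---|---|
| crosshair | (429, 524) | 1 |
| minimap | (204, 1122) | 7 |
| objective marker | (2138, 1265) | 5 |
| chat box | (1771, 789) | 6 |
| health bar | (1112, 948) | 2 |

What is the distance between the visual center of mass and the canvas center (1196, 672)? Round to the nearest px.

≈ 344 px

Total weight = 1 + 7 + 5 + 6 + 2 = 21.
x-moment: 1·429 + 7·204 + 5·2138 + 6·1771 + 2·1112 = 25397; centroid 25397/21 ≈ 1209.38.
y-moment: 1·524 + 7·1122 + 5·1265 + 6·789 + 2·948 = 21333; centroid 21333/21 ≈ 1015.86.
Offset from (1196, 672): Δx ≈ 13.38, Δy ≈ 343.86; distance = √(Δx² + Δy²) ≈ 344.12.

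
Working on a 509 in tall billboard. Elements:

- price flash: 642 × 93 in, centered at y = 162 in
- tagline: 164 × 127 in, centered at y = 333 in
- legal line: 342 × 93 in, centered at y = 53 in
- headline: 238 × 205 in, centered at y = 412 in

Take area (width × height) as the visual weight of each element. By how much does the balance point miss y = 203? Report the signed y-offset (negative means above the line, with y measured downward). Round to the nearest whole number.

Areas → weights: price flash 642·93 = 59706, tagline 164·127 = 20828, legal line 342·93 = 31806, headline 238·205 = 48790; Σw = 161130.
y-moment: 59706·162 + 20828·333 + 31806·53 + 48790·412 = 38395294; centroid 38395294/161130 ≈ 238.29.
Against y = 203, that's 238.29 − 203 = 35.29.

≈ 35 in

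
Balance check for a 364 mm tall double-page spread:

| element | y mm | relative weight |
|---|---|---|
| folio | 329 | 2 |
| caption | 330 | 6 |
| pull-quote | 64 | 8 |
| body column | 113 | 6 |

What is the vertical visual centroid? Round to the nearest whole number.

y ≈ 174

Total weight = 2 + 6 + 8 + 6 = 22.
y-moment: 2·329 + 6·330 + 8·64 + 6·113 = 3828; centroid 3828/22 ≈ 174.00.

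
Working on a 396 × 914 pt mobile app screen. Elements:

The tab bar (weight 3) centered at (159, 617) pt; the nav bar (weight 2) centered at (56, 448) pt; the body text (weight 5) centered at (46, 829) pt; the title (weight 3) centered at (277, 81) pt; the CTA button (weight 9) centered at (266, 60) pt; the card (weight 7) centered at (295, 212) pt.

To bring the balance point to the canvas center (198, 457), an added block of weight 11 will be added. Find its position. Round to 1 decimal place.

(164.6, 829.2)

After adding the added block, total weight = 3 + 2 + 5 + 3 + 9 + 7 + 11 = 40.
x: target moment 40×198 = 7920; current 3·159 + 2·56 + 5·46 + 3·277 + 9·266 + 7·295 = 6109; the added block supplies 1811, so x = 1811/11 ≈ 164.64.
y: target moment 40×457 = 18280; current 3·617 + 2·448 + 5·829 + 3·81 + 9·60 + 7·212 = 9159; the added block supplies 9121, so y = 9121/11 ≈ 829.18.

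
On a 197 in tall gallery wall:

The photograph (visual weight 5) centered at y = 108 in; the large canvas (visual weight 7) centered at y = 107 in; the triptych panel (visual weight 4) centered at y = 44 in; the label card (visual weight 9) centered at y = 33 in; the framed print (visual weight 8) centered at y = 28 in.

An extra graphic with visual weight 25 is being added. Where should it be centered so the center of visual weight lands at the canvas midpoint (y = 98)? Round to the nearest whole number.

y ≈ 148

With the extra graphic, Σw becomes 5 + 7 + 4 + 9 + 8 + 25 = 58.
Along y: (1986 + 25·y) / 58 = 98 (existing moment 5·108 + 7·107 + 4·44 + 9·33 + 8·28 = 1986) ⇒ y = (5684 − 1986) / 25 ≈ 147.92.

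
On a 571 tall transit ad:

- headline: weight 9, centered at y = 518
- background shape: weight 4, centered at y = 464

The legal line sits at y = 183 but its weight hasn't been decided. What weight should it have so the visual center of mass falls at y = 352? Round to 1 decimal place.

Known weights sum to 9 + 4 = 13; their moment is 9·518 + 4·464 = 6518.
Balance at y = 352 requires (6518 + w·183) / (13 + w) = 352.
Solving: w = (352·13 − 6518) / (183 − 352) = -1942 / -169 ≈ 11.49.

w ≈ 11.5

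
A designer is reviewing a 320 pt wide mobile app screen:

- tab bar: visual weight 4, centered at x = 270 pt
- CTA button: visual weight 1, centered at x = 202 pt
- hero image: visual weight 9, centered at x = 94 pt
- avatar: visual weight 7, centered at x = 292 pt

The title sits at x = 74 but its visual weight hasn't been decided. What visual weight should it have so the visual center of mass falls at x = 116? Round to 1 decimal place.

Existing Σw = 21 (4 + 1 + 9 + 7); existing moment 4·270 + 1·202 + 9·94 + 7·292 = 4172.
Balance at x = 116 requires (4172 + w·74) / (21 + w) = 116.
So w = (116·21 − 4172)/(74 − 116) = -1736/-42 ≈ 41.33.

w ≈ 41.3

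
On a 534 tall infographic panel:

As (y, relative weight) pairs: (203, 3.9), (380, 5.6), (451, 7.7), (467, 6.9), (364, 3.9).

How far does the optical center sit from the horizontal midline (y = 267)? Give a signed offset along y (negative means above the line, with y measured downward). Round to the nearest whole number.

≈ 127

Σw = 3.9 + 5.6 + 7.7 + 6.9 + 3.9 = 28.0.
y-moment: 3.9·203 + 5.6·380 + 7.7·451 + 6.9·467 + 3.9·364 = 11034.3; centroid 11034.3/28.0 ≈ 394.08.
Against y = 267, that's 394.08 − 267 = 127.08.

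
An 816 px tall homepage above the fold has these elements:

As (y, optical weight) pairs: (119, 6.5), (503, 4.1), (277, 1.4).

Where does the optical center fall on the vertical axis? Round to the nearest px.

y ≈ 269

Total weight = 6.5 + 4.1 + 1.4 = 12.0.
y: (6.5·119 + 4.1·503 + 1.4·277) / 12.0 = 3223.6 / 12.0 ≈ 268.63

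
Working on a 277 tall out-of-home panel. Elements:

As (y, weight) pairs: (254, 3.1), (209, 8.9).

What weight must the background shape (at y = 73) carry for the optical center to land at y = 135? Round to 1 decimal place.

w ≈ 16.6

Fixed elements: Σw = 3.1 + 8.9 = 12.0, Σw·y = 3.1·254 + 8.9·209 = 2647.5.
Balance at y = 135 requires (2647.5 + w·73) / (12.0 + w) = 135.
Rearranging, w·(73 − 135) = 135·12.0 − 2647.5 = -1027.5, so w ≈ -1027.5/-62 = 16.57.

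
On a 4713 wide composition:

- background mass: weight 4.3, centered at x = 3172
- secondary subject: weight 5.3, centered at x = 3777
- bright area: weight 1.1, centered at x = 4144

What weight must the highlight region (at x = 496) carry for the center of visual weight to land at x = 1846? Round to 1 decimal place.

Existing Σw = 10.7 (4.3 + 5.3 + 1.1); existing moment 4.3·3172 + 5.3·3777 + 1.1·4144 = 38216.1.
Balance at x = 1846 requires (38216.1 + w·496) / (10.7 + w) = 1846.
Rearranging, w·(496 − 1846) = 1846·10.7 − 38216.1 = -18463.9, so w ≈ -18463.9/-1350 = 13.68.

w ≈ 13.7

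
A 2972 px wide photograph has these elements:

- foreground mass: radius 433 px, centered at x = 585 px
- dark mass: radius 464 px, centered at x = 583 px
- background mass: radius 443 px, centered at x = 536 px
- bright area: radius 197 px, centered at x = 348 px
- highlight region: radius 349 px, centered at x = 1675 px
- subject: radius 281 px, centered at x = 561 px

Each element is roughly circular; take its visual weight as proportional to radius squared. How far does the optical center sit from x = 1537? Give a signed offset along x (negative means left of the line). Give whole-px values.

≈ -819 px

r² weights: foreground mass 433² = 187489, dark mass 464² = 215296, background mass 443² = 196249, bright area 197² = 38809, highlight region 349² = 121801, subject 281² = 78961. Total = 838605.
x: moment 602207425 / weight 838605 ≈ 718.11
Against x = 1537, that's 718.11 − 1537 = -818.89.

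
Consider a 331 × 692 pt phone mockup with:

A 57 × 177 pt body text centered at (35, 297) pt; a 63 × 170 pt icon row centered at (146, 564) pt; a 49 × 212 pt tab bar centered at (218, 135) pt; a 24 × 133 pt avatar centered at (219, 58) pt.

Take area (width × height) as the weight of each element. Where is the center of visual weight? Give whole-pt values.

(142, 309)

Areas: body text 57·177 = 10089, icon row 63·170 = 10710, tab bar 49·212 = 10388, avatar 24·133 = 3192. Total weight = 34379.
x-moment: 10089·35 + 10710·146 + 10388·218 + 3192·219 = 4880407; centroid 4880407/34379 ≈ 141.96.
y-moment: 10089·297 + 10710·564 + 10388·135 + 3192·58 = 10624389; centroid 10624389/34379 ≈ 309.04.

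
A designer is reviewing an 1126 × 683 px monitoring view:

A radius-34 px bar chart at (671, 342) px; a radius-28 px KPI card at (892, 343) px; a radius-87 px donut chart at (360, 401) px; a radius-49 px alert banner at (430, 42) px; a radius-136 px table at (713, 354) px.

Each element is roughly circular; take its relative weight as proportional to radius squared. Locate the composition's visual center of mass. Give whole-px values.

r² weights: bar chart 34² = 1156, KPI card 28² = 784, donut chart 87² = 7569, alert banner 49² = 2401, table 136² = 18496. Total = 30406.
x-moment: 1156·671 + 784·892 + 7569·360 + 2401·430 + 18496·713 = 18419922; centroid 18419922/30406 ≈ 605.80.
y-moment: 1156·342 + 784·343 + 7569·401 + 2401·42 + 18496·354 = 10347859; centroid 10347859/30406 ≈ 340.32.

(606, 340)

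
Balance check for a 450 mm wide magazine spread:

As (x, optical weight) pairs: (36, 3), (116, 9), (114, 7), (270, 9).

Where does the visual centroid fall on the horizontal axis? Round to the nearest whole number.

x ≈ 156

Weights sum to 3 + 9 + 7 + 9 = 28.
x-moment: 3·36 + 9·116 + 7·114 + 9·270 = 4380; centroid 4380/28 ≈ 156.43.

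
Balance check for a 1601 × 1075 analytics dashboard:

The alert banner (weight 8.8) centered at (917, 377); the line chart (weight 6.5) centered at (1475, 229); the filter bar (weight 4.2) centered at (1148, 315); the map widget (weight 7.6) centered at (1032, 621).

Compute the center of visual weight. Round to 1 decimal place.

Σw = 8.8 + 6.5 + 4.2 + 7.6 = 27.1.
x: (8.8·917 + 6.5·1475 + 4.2·1148 + 7.6·1032) / 27.1 = 30321.9 / 27.1 ≈ 1118.89
y: (8.8·377 + 6.5·229 + 4.2·315 + 7.6·621) / 27.1 = 10848.7 / 27.1 ≈ 400.32

(1118.9, 400.3)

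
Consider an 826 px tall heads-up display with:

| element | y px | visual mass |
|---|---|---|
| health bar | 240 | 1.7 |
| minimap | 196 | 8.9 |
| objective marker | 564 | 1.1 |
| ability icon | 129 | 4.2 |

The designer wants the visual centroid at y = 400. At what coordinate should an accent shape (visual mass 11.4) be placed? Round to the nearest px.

After adding the accent shape, total weight = 1.7 + 8.9 + 1.1 + 4.2 + 11.4 = 27.3.
y: target moment 27.3×400 = 10920.0; current 1.7·240 + 8.9·196 + 1.1·564 + 4.2·129 = 3314.6; the accent shape supplies 7605.4, so y = 7605.4/11.4 ≈ 667.14.

y ≈ 667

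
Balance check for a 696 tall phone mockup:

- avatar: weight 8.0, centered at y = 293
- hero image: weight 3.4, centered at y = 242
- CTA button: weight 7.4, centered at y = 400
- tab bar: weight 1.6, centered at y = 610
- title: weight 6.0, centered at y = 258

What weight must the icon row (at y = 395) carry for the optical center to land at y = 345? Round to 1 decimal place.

w ≈ 9.1

Fixed elements: Σw = 8.0 + 3.4 + 7.4 + 1.6 + 6.0 = 26.4, Σw·y = 8.0·293 + 3.4·242 + 7.4·400 + 1.6·610 + 6.0·258 = 8650.8.
Balance at y = 345 requires (8650.8 + w·395) / (26.4 + w) = 345.
So w = (345·26.4 − 8650.8)/(395 − 345) = 457.2/50 ≈ 9.14.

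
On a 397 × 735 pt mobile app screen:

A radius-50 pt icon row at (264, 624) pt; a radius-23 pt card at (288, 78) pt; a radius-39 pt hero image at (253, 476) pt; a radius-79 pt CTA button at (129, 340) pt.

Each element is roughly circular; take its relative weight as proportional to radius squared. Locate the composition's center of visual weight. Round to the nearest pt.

r² weights: icon row 50² = 2500, card 23² = 529, hero image 39² = 1521, CTA button 79² = 6241. Total = 10791.
x: (2500·264 + 529·288 + 1521·253 + 6241·129) / 10791 = 2002254 / 10791 ≈ 185.55
y: (2500·624 + 529·78 + 1521·476 + 6241·340) / 10791 = 4447198 / 10791 ≈ 412.12

(186, 412)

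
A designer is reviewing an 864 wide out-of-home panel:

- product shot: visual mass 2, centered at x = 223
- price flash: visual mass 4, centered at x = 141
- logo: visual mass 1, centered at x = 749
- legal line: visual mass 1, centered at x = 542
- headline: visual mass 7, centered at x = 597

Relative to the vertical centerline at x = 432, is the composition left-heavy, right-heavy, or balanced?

Σw = 2 + 4 + 1 + 1 + 7 = 15.
Σw·x = 2·223 + 4·141 + 1·749 + 1·542 + 7·597 = 6480, so x̄ = 6480/15 ≈ 432.00.
The centroid 432.00 matches the midline at 432, so the layout is balanced.

balanced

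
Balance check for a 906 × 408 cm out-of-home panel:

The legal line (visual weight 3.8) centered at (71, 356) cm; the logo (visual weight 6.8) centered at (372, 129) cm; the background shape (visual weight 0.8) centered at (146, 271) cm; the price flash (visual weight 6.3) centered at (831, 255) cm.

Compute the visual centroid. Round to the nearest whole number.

Σw = 3.8 + 6.8 + 0.8 + 6.3 = 17.7.
x: (3.8·71 + 6.8·372 + 0.8·146 + 6.3·831) / 17.7 = 8151.5 / 17.7 ≈ 460.54
y: (3.8·356 + 6.8·129 + 0.8·271 + 6.3·255) / 17.7 = 4053.3 / 17.7 ≈ 229.00

(461, 229)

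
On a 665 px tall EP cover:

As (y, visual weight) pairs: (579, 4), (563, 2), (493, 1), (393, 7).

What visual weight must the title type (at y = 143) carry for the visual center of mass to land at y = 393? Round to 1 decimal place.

Known weights sum to 4 + 2 + 1 + 7 = 14; their moment is 4·579 + 2·563 + 1·493 + 7·393 = 6686.
For the centroid to hit 393: (6686 + w·143) / (14 + w) = 393.
Rearranging, w·(143 − 393) = 393·14 − 6686 = -1184, so w ≈ -1184/-250 = 4.74.

w ≈ 4.7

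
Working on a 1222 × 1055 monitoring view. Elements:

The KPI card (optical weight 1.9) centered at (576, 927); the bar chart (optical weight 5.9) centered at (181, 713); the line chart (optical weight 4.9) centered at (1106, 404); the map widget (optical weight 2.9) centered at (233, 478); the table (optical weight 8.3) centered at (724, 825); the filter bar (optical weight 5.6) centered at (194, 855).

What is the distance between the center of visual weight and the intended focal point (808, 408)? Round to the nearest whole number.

Σw = 1.9 + 5.9 + 4.9 + 2.9 + 8.3 + 5.6 = 29.5.
x: moment 15353.0 / weight 29.5 ≈ 520.44
y: moment 20969.3 / weight 29.5 ≈ 710.82
From (808, 408): dx = -287.56, dy = 302.82, so the distance is √(dx²+dy²) ≈ 417.60.

≈ 418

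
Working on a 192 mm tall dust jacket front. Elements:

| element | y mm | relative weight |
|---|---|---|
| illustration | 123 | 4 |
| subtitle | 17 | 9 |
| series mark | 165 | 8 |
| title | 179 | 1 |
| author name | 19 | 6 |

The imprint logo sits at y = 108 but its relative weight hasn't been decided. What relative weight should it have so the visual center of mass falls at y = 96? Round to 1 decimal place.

Known weights sum to 4 + 9 + 8 + 1 + 6 = 28; their moment is 4·123 + 9·17 + 8·165 + 1·179 + 6·19 = 2258.
Set Σw·y/Σw = 96: (2258 + 108w) = 96·(28 + w).
Solving: w = (96·28 − 2258) / (108 − 96) = 430 / 12 ≈ 35.83.

w ≈ 35.8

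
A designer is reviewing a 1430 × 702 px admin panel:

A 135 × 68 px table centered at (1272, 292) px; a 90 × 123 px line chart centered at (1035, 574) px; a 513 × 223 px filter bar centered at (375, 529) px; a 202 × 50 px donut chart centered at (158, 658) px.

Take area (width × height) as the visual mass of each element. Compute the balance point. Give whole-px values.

(467, 526)

Areas: table 135·68 = 9180, line chart 90·123 = 11070, filter bar 513·223 = 114399, donut chart 202·50 = 10100. Total weight = 144749.
Σw·x = 9180·1272 + 11070·1035 + 114399·375 + 10100·158 = 67629835, so x̄ = 67629835/144749 ≈ 467.22.
Σw·y = 9180·292 + 11070·574 + 114399·529 + 10100·658 = 76197611, so ȳ = 76197611/144749 ≈ 526.41.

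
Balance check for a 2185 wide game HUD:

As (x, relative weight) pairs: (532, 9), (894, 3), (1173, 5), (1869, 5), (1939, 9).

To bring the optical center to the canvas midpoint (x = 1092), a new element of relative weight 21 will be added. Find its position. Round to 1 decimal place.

x ≈ 793.0

After adding the new element, total weight = 9 + 3 + 5 + 5 + 9 + 21 = 52.
x: target moment 52×1092 = 56784; current 9·532 + 3·894 + 5·1173 + 5·1869 + 9·1939 = 40131; the new element supplies 16653, so x = 16653/21 ≈ 793.00.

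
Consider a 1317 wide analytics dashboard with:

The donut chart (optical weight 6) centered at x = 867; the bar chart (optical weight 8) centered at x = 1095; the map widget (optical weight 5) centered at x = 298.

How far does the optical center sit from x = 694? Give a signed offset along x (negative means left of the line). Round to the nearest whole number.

≈ 119

Total weight = 6 + 8 + 5 = 19.
Σw·x = 6·867 + 8·1095 + 5·298 = 15452, so x̄ = 15452/19 ≈ 813.26.
Offset from x = 694: 813.26 − 694 ≈ 119.26.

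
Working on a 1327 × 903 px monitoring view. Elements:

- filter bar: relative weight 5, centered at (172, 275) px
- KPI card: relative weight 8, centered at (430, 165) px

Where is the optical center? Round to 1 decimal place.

(330.8, 207.3)

Total weight = 5 + 8 = 13.
x-moment: 5·172 + 8·430 = 4300; centroid 4300/13 ≈ 330.77.
y-moment: 5·275 + 8·165 = 2695; centroid 2695/13 ≈ 207.31.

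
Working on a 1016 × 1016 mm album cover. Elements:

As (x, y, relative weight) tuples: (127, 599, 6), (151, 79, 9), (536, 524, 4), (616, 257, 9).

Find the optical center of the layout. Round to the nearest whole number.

Weights sum to 6 + 9 + 4 + 9 = 28.
Σw·x = 6·127 + 9·151 + 4·536 + 9·616 = 9809, so x̄ = 9809/28 ≈ 350.32.
Σw·y = 6·599 + 9·79 + 4·524 + 9·257 = 8714, so ȳ = 8714/28 ≈ 311.21.

(350, 311)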